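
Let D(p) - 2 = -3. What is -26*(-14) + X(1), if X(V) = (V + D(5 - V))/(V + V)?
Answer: 364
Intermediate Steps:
D(p) = -1 (D(p) = 2 - 3 = -1)
X(V) = (-1 + V)/(2*V) (X(V) = (V - 1)/(V + V) = (-1 + V)/((2*V)) = (-1 + V)*(1/(2*V)) = (-1 + V)/(2*V))
-26*(-14) + X(1) = -26*(-14) + (½)*(-1 + 1)/1 = 364 + (½)*1*0 = 364 + 0 = 364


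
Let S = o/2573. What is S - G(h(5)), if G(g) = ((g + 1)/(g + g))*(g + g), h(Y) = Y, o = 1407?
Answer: -14031/2573 ≈ -5.4532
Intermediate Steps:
S = 1407/2573 ≈ 0.54683
G(g) = 1 + g (G(g) = ((1 + g)/((2*g)))*(2*g) = ((1 + g)*(1/(2*g)))*(2*g) = ((1 + g)/(2*g))*(2*g) = 1 + g)
S - G(h(5)) = 1407/2573 - (1 + 5) = 1407/2573 - 1*6 = 1407/2573 - 6 = -14031/2573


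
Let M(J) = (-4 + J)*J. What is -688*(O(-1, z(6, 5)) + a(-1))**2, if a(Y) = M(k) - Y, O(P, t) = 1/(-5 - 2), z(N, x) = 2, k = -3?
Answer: -16105392/49 ≈ -3.2868e+5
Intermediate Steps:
M(J) = J*(-4 + J)
O(P, t) = -1/7 (O(P, t) = 1/(-7) = -1/7)
a(Y) = 21 - Y (a(Y) = -3*(-4 - 3) - Y = -3*(-7) - Y = 21 - Y)
-688*(O(-1, z(6, 5)) + a(-1))**2 = -688*(-1/7 + (21 - 1*(-1)))**2 = -688*(-1/7 + (21 + 1))**2 = -688*(-1/7 + 22)**2 = -688*(153/7)**2 = -688*23409/49 = -16105392/49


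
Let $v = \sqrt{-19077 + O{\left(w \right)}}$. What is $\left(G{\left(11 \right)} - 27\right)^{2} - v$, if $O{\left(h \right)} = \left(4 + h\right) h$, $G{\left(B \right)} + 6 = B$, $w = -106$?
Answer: $484 - i \sqrt{8265} \approx 484.0 - 90.912 i$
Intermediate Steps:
$G{\left(B \right)} = -6 + B$
$O{\left(h \right)} = h \left(4 + h\right)$
$v = i \sqrt{8265}$ ($v = \sqrt{-19077 - 106 \left(4 - 106\right)} = \sqrt{-19077 - -10812} = \sqrt{-19077 + 10812} = \sqrt{-8265} = i \sqrt{8265} \approx 90.912 i$)
$\left(G{\left(11 \right)} - 27\right)^{2} - v = \left(\left(-6 + 11\right) - 27\right)^{2} - i \sqrt{8265} = \left(5 - 27\right)^{2} - i \sqrt{8265} = \left(-22\right)^{2} - i \sqrt{8265} = 484 - i \sqrt{8265}$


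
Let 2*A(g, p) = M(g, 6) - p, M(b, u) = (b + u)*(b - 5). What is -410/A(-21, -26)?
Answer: -205/104 ≈ -1.9712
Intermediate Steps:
M(b, u) = (-5 + b)*(b + u) (M(b, u) = (b + u)*(-5 + b) = (-5 + b)*(b + u))
A(g, p) = -15 + g/2 + g²/2 - p/2 (A(g, p) = ((g² - 5*g - 5*6 + g*6) - p)/2 = ((g² - 5*g - 30 + 6*g) - p)/2 = ((-30 + g + g²) - p)/2 = (-30 + g + g² - p)/2 = -15 + g/2 + g²/2 - p/2)
-410/A(-21, -26) = -410/(-15 + (½)*(-21) + (½)*(-21)² - ½*(-26)) = -410/(-15 - 21/2 + (½)*441 + 13) = -410/(-15 - 21/2 + 441/2 + 13) = -410/208 = -410*1/208 = -205/104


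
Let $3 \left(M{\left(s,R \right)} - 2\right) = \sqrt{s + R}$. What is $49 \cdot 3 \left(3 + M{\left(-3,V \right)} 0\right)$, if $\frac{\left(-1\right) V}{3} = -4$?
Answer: $441$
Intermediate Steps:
$V = 12$ ($V = \left(-3\right) \left(-4\right) = 12$)
$M{\left(s,R \right)} = 2 + \frac{\sqrt{R + s}}{3}$ ($M{\left(s,R \right)} = 2 + \frac{\sqrt{s + R}}{3} = 2 + \frac{\sqrt{R + s}}{3}$)
$49 \cdot 3 \left(3 + M{\left(-3,V \right)} 0\right) = 49 \cdot 3 \left(3 + \left(2 + \frac{\sqrt{12 - 3}}{3}\right) 0\right) = 49 \cdot 3 \left(3 + \left(2 + \frac{\sqrt{9}}{3}\right) 0\right) = 49 \cdot 3 \left(3 + \left(2 + \frac{1}{3} \cdot 3\right) 0\right) = 49 \cdot 3 \left(3 + \left(2 + 1\right) 0\right) = 49 \cdot 3 \left(3 + 3 \cdot 0\right) = 49 \cdot 3 \left(3 + 0\right) = 49 \cdot 3 \cdot 3 = 49 \cdot 9 = 441$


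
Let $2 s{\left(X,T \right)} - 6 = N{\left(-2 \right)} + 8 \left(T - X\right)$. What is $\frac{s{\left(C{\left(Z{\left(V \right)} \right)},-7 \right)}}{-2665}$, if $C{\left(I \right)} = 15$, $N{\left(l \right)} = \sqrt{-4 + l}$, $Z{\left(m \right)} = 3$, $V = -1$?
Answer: $\frac{17}{533} - \frac{i \sqrt{6}}{5330} \approx 0.031895 - 0.00045957 i$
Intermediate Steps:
$s{\left(X,T \right)} = 3 - 4 X + 4 T + \frac{i \sqrt{6}}{2}$ ($s{\left(X,T \right)} = 3 + \frac{\sqrt{-4 - 2} + 8 \left(T - X\right)}{2} = 3 + \frac{\sqrt{-6} + \left(- 8 X + 8 T\right)}{2} = 3 + \frac{i \sqrt{6} + \left(- 8 X + 8 T\right)}{2} = 3 + \frac{- 8 X + 8 T + i \sqrt{6}}{2} = 3 + \left(- 4 X + 4 T + \frac{i \sqrt{6}}{2}\right) = 3 - 4 X + 4 T + \frac{i \sqrt{6}}{2}$)
$\frac{s{\left(C{\left(Z{\left(V \right)} \right)},-7 \right)}}{-2665} = \frac{3 - 60 + 4 \left(-7\right) + \frac{i \sqrt{6}}{2}}{-2665} = \left(3 - 60 - 28 + \frac{i \sqrt{6}}{2}\right) \left(- \frac{1}{2665}\right) = \left(-85 + \frac{i \sqrt{6}}{2}\right) \left(- \frac{1}{2665}\right) = \frac{17}{533} - \frac{i \sqrt{6}}{5330}$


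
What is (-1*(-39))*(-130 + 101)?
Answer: -1131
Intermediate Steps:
(-1*(-39))*(-130 + 101) = 39*(-29) = -1131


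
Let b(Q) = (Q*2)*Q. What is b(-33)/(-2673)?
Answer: -22/27 ≈ -0.81481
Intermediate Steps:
b(Q) = 2*Q² (b(Q) = (2*Q)*Q = 2*Q²)
b(-33)/(-2673) = (2*(-33)²)/(-2673) = (2*1089)*(-1/2673) = 2178*(-1/2673) = -22/27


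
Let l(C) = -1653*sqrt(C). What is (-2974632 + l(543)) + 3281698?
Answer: 307066 - 1653*sqrt(543) ≈ 2.6855e+5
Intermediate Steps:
(-2974632 + l(543)) + 3281698 = (-2974632 - 1653*sqrt(543)) + 3281698 = 307066 - 1653*sqrt(543)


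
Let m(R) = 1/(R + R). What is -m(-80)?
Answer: 1/160 ≈ 0.0062500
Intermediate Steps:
m(R) = 1/(2*R)
-m(-80) = -1/(2*(-80)) = -(-1)/(2*80) = -1*(-1/160) = 1/160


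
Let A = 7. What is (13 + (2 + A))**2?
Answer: 484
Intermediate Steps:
(13 + (2 + A))**2 = (13 + (2 + 7))**2 = (13 + 9)**2 = 22**2 = 484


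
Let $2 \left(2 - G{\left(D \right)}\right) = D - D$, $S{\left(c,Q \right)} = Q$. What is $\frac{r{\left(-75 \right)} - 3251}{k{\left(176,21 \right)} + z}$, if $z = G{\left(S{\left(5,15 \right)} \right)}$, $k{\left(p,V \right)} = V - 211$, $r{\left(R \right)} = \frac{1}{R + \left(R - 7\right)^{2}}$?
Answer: $\frac{10807949}{625006} \approx 17.293$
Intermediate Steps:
$G{\left(D \right)} = 2$ ($G{\left(D \right)} = 2 - \frac{D - D}{2} = 2 - 0 = 2 + 0 = 2$)
$r{\left(R \right)} = \frac{1}{R + \left(-7 + R\right)^{2}}$
$k{\left(p,V \right)} = -211 + V$
$z = 2$
$\frac{r{\left(-75 \right)} - 3251}{k{\left(176,21 \right)} + z} = \frac{\frac{1}{-75 + \left(-7 - 75\right)^{2}} - 3251}{\left(-211 + 21\right) + 2} = \frac{\frac{1}{-75 + \left(-82\right)^{2}} - 3251}{-190 + 2} = \frac{\frac{1}{-75 + 6724} - 3251}{-188} = \left(\frac{1}{6649} - 3251\right) \left(- \frac{1}{188}\right) = \left(- \frac{21615898}{6649}\right) \left(- \frac{1}{188}\right) = \frac{10807949}{625006}$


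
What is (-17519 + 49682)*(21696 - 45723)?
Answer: -772780401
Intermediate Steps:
(-17519 + 49682)*(21696 - 45723) = 32163*(-24027) = -772780401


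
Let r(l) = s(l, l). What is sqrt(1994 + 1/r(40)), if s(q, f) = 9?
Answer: sqrt(17947)/3 ≈ 44.655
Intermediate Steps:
r(l) = 9
sqrt(1994 + 1/r(40)) = sqrt(1994 + 1/9) = sqrt(17947/9) = sqrt(17947)/3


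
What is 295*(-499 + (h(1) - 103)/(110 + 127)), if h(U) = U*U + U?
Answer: -34917380/237 ≈ -1.4733e+5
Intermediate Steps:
h(U) = U + U² (h(U) = U² + U = U + U²)
295*(-499 + (h(1) - 103)/(110 + 127)) = 295*(-499 + (1*(1 + 1) - 103)/(110 + 127)) = 295*(-499 + (1*2 - 103)/237) = 295*(-499 + (2 - 103)*(1/237)) = 295*(-499 - 101*1/237) = 295*(-499 - 101/237) = 295*(-118364/237) = -34917380/237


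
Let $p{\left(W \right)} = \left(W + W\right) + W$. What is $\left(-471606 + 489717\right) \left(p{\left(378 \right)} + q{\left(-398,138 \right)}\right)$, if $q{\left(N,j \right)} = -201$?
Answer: $16897563$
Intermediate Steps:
$p{\left(W \right)} = 3 W$ ($p{\left(W \right)} = 2 W + W = 3 W$)
$\left(-471606 + 489717\right) \left(p{\left(378 \right)} + q{\left(-398,138 \right)}\right) = \left(-471606 + 489717\right) \left(3 \cdot 378 - 201\right) = 18111 \left(1134 - 201\right) = 18111 \cdot 933 = 16897563$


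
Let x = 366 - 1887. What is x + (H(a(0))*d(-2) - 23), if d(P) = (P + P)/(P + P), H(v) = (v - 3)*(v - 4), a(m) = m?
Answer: -1532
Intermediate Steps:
x = -1521
H(v) = (-4 + v)*(-3 + v) (H(v) = (-3 + v)*(-4 + v) = (-4 + v)*(-3 + v))
d(P) = 1 (d(P) = (2*P)/((2*P)) = (2*P)*(1/(2*P)) = 1)
x + (H(a(0))*d(-2) - 23) = -1521 + ((12 + 0² - 7*0)*1 - 23) = -1521 + ((12 + 0 + 0)*1 - 23) = -1521 + (12*1 - 23) = -1521 + (12 - 23) = -1521 - 11 = -1532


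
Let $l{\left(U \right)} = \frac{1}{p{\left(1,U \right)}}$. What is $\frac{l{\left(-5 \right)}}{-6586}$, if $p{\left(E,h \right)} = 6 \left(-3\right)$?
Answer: $\frac{1}{118548} \approx 8.4354 \cdot 10^{-6}$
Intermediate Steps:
$p{\left(E,h \right)} = -18$
$l{\left(U \right)} = - \frac{1}{18}$ ($l{\left(U \right)} = \frac{1}{-18} = - \frac{1}{18}$)
$\frac{l{\left(-5 \right)}}{-6586} = - \frac{1}{18 \left(-6586\right)} = \left(- \frac{1}{18}\right) \left(- \frac{1}{6586}\right) = \frac{1}{118548}$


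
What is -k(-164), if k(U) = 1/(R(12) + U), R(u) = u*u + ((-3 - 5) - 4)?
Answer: 1/32 ≈ 0.031250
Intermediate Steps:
R(u) = -12 + u² (R(u) = u² + (-8 - 4) = u² - 12 = -12 + u²)
k(U) = 1/(132 + U) (k(U) = 1/((-12 + 12²) + U) = 1/((-12 + 144) + U) = 1/(132 + U))
-k(-164) = -1/(132 - 164) = -1/(-32) = -1*(-1/32) = 1/32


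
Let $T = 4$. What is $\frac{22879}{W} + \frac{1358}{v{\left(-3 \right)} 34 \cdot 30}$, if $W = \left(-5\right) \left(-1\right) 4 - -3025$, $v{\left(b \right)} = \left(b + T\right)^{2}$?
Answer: $\frac{305241}{34510} \approx 8.845$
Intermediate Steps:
$v{\left(b \right)} = \left(4 + b\right)^{2}$ ($v{\left(b \right)} = \left(b + 4\right)^{2} = \left(4 + b\right)^{2}$)
$W = 3045$ ($W = 5 \cdot 4 + 3025 = 20 + 3025 = 3045$)
$\frac{22879}{W} + \frac{1358}{v{\left(-3 \right)} 34 \cdot 30} = \frac{22879}{3045} + \frac{1358}{\left(4 - 3\right)^{2} \cdot 34 \cdot 30} = 22879 \cdot \frac{1}{3045} + \frac{1358}{1^{2} \cdot 34 \cdot 30} = \frac{22879}{3045} + \frac{1358}{1 \cdot 34 \cdot 30} = \frac{22879}{3045} + \frac{1358}{34 \cdot 30} = \frac{22879}{3045} + \frac{1358}{1020} = \frac{22879}{3045} + 1358 \cdot \frac{1}{1020} = \frac{22879}{3045} + \frac{679}{510} = \frac{305241}{34510}$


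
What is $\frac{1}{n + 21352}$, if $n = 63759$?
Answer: $\frac{1}{85111} \approx 1.1749 \cdot 10^{-5}$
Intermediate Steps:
$\frac{1}{n + 21352} = \frac{1}{63759 + 21352} = \frac{1}{85111}$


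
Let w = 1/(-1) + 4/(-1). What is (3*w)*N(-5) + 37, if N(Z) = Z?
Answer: 112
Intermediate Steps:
w = -5 (w = 1*(-1) + 4*(-1) = -1 - 4 = -5)
(3*w)*N(-5) + 37 = (3*(-5))*(-5) + 37 = -15*(-5) + 37 = 75 + 37 = 112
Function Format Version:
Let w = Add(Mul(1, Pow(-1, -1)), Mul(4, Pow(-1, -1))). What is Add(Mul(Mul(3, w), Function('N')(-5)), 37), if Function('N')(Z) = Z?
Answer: 112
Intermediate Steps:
w = -5 (w = Add(Mul(1, -1), Mul(4, -1)) = Add(-1, -4) = -5)
Add(Mul(Mul(3, w), Function('N')(-5)), 37) = Add(Mul(Mul(3, -5), -5), 37) = Add(Mul(-15, -5), 37) = Add(75, 37) = 112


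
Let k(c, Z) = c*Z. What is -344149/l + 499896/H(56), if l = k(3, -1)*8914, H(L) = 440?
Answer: 1689955549/1470810 ≈ 1149.0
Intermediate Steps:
k(c, Z) = Z*c
l = -26742 (l = -1*3*8914 = -3*8914 = -26742)
-344149/l + 499896/H(56) = -344149/(-26742) + 499896/440 = -344149*(-1/26742) + 499896*(1/440) = 344149/26742 + 62487/55 = 1689955549/1470810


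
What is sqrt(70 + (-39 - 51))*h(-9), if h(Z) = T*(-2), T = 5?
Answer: -20*I*sqrt(5) ≈ -44.721*I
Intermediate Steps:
h(Z) = -10 (h(Z) = 5*(-2) = -10)
sqrt(70 + (-39 - 51))*h(-9) = sqrt(70 + (-39 - 51))*(-10) = sqrt(70 - 90)*(-10) = sqrt(-20)*(-10) = (2*I*sqrt(5))*(-10) = -20*I*sqrt(5)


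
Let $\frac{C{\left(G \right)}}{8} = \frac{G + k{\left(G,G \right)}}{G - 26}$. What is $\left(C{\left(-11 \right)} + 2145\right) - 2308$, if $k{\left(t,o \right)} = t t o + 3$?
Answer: $\frac{4681}{37} \approx 126.51$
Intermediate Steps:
$k{\left(t,o \right)} = 3 + o t^{2}$ ($k{\left(t,o \right)} = t^{2} o + 3 = o t^{2} + 3 = 3 + o t^{2}$)
$C{\left(G \right)} = \frac{8 \left(3 + G + G^{3}\right)}{-26 + G}$ ($C{\left(G \right)} = 8 \frac{G + \left(3 + G G^{2}\right)}{G - 26} = 8 \frac{G + \left(3 + G^{3}\right)}{-26 + G} = 8 \frac{3 + G + G^{3}}{-26 + G} = \frac{8 \left(3 + G + G^{3}\right)}{-26 + G}$)
$\left(C{\left(-11 \right)} + 2145\right) - 2308 = \left(\frac{8 \left(3 - 11 + \left(-11\right)^{3}\right)}{-26 - 11} + 2145\right) - 2308 = \left(\frac{8 \left(3 - 11 - 1331\right)}{-37} + 2145\right) - 2308 = \left(8 \left(- \frac{1}{37}\right) \left(-1339\right) + 2145\right) - 2308 = \left(\frac{10712}{37} + 2145\right) - 2308 = \frac{90077}{37} - 2308 = \frac{4681}{37}$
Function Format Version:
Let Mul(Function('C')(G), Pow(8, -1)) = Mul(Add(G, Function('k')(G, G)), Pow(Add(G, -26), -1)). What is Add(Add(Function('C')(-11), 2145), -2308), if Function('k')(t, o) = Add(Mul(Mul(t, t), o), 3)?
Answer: Rational(4681, 37) ≈ 126.51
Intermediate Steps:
Function('k')(t, o) = Add(3, Mul(o, Pow(t, 2))) (Function('k')(t, o) = Add(Mul(Pow(t, 2), o), 3) = Add(Mul(o, Pow(t, 2)), 3) = Add(3, Mul(o, Pow(t, 2))))
Function('C')(G) = Mul(8, Pow(Add(-26, G), -1), Add(3, G, Pow(G, 3))) (Function('C')(G) = Mul(8, Mul(Add(G, Add(3, Mul(G, Pow(G, 2)))), Pow(Add(G, -26), -1))) = Mul(8, Mul(Add(G, Add(3, Pow(G, 3))), Pow(Add(-26, G), -1))) = Mul(8, Mul(Add(3, G, Pow(G, 3)), Pow(Add(-26, G), -1))) = Mul(8, Mul(Pow(Add(-26, G), -1), Add(3, G, Pow(G, 3)))) = Mul(8, Pow(Add(-26, G), -1), Add(3, G, Pow(G, 3))))
Add(Add(Function('C')(-11), 2145), -2308) = Add(Add(Mul(8, Pow(Add(-26, -11), -1), Add(3, -11, Pow(-11, 3))), 2145), -2308) = Add(Add(Mul(8, Pow(-37, -1), Add(3, -11, -1331)), 2145), -2308) = Add(Add(Mul(8, Rational(-1, 37), -1339), 2145), -2308) = Add(Add(Rational(10712, 37), 2145), -2308) = Add(Rational(90077, 37), -2308) = Rational(4681, 37)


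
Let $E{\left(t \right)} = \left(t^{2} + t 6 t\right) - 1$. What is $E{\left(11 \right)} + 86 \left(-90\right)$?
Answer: $-6894$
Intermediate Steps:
$E{\left(t \right)} = -1 + 7 t^{2}$ ($E{\left(t \right)} = \left(t^{2} + 6 t t\right) - 1 = \left(t^{2} + 6 t^{2}\right) - 1 = 7 t^{2} - 1 = -1 + 7 t^{2}$)
$E{\left(11 \right)} + 86 \left(-90\right) = \left(-1 + 7 \cdot 11^{2}\right) + 86 \left(-90\right) = \left(-1 + 7 \cdot 121\right) - 7740 = \left(-1 + 847\right) - 7740 = 846 - 7740 = -6894$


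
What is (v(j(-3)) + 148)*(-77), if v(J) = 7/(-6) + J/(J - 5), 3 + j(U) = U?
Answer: -68089/6 ≈ -11348.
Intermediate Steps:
j(U) = -3 + U
v(J) = -7/6 + J/(-5 + J) (v(J) = 7*(-⅙) + J/(-5 + J) = -7/6 + J/(-5 + J))
(v(j(-3)) + 148)*(-77) = ((35 - (-3 - 3))/(6*(-5 + (-3 - 3))) + 148)*(-77) = ((35 - 1*(-6))/(6*(-5 - 6)) + 148)*(-77) = ((⅙)*(35 + 6)/(-11) + 148)*(-77) = ((⅙)*(-1/11)*41 + 148)*(-77) = (-41/66 + 148)*(-77) = (9727/66)*(-77) = -68089/6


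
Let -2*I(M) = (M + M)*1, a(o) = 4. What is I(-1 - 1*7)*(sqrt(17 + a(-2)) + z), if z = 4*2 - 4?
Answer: 32 + 8*sqrt(21) ≈ 68.661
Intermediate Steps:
z = 4 (z = 8 - 4 = 4)
I(M) = -M (I(M) = -(M + M)/2 = -2*M/2 = -M)
I(-1 - 1*7)*(sqrt(17 + a(-2)) + z) = (-(-1 - 1*7))*(sqrt(17 + 4) + 4) = (-(-1 - 7))*(sqrt(21) + 4) = (-1*(-8))*(4 + sqrt(21)) = 8*(4 + sqrt(21)) = 32 + 8*sqrt(21)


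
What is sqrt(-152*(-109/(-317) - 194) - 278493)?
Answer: I*sqrt(25027515501)/317 ≈ 499.06*I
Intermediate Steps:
sqrt(-152*(-109/(-317) - 194) - 278493) = sqrt(-152*(-109*(-1/317) - 194) - 278493) = sqrt(-152*(109/317 - 194) - 278493) = sqrt(-152*(-61389/317) - 278493) = sqrt(9331128/317 - 278493) = sqrt(-78951153/317) = I*sqrt(25027515501)/317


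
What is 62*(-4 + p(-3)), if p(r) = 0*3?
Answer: -248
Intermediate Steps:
p(r) = 0
62*(-4 + p(-3)) = 62*(-4 + 0) = 62*(-4) = -248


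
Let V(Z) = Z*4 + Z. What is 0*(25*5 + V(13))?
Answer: 0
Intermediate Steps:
V(Z) = 5*Z (V(Z) = 4*Z + Z = 5*Z)
0*(25*5 + V(13)) = 0*(25*5 + 5*13) = 0*(125 + 65) = 0*190 = 0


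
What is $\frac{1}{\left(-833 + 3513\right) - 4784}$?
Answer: $- \frac{1}{2104} \approx -0.00047529$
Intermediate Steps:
$\frac{1}{\left(-833 + 3513\right) - 4784} = \frac{1}{2680 - 4784} = \frac{1}{-2104} = - \frac{1}{2104}$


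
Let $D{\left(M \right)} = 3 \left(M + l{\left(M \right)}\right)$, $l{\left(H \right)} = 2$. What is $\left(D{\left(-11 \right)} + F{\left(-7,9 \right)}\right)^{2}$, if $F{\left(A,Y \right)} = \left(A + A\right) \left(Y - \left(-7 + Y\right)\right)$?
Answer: $15625$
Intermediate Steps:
$F{\left(A,Y \right)} = 14 A$ ($F{\left(A,Y \right)} = 2 A 7 = 14 A$)
$D{\left(M \right)} = 6 + 3 M$ ($D{\left(M \right)} = 3 \left(M + 2\right) = 3 \left(2 + M\right) = 6 + 3 M$)
$\left(D{\left(-11 \right)} + F{\left(-7,9 \right)}\right)^{2} = \left(\left(6 + 3 \left(-11\right)\right) + 14 \left(-7\right)\right)^{2} = \left(\left(6 - 33\right) - 98\right)^{2} = \left(-27 - 98\right)^{2} = \left(-125\right)^{2} = 15625$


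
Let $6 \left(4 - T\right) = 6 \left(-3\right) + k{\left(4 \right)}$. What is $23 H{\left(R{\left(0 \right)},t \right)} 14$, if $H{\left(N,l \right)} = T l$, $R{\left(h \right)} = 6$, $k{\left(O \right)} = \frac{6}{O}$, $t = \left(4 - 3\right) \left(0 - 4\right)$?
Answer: $-8694$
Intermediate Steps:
$t = -4$ ($t = 1 \left(-4\right) = -4$)
$T = \frac{27}{4}$ ($T = 4 - \frac{6 \left(-3\right) + \frac{6}{4}}{6} = 4 - \frac{-18 + 6 \cdot \frac{1}{4}}{6} = 4 - \frac{-18 + \frac{3}{2}}{6} = 4 - - \frac{11}{4} = 4 + \frac{11}{4} = \frac{27}{4} \approx 6.75$)
$H{\left(N,l \right)} = \frac{27 l}{4}$
$23 H{\left(R{\left(0 \right)},t \right)} 14 = 23 \cdot \frac{27}{4} \left(-4\right) 14 = 23 \left(-27\right) 14 = \left(-621\right) 14 = -8694$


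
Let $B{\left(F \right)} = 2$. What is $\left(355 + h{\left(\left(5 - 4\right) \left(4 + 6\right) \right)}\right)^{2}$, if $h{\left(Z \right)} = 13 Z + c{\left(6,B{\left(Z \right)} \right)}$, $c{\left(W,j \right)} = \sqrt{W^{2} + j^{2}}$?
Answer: $235265 + 1940 \sqrt{10} \approx 2.414 \cdot 10^{5}$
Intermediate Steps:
$h{\left(Z \right)} = 2 \sqrt{10} + 13 Z$ ($h{\left(Z \right)} = 13 Z + \sqrt{6^{2} + 2^{2}} = 13 Z + \sqrt{36 + 4} = 13 Z + \sqrt{40} = 13 Z + 2 \sqrt{10} = 2 \sqrt{10} + 13 Z$)
$\left(355 + h{\left(\left(5 - 4\right) \left(4 + 6\right) \right)}\right)^{2} = \left(355 + \left(2 \sqrt{10} + 13 \left(5 - 4\right) \left(4 + 6\right)\right)\right)^{2} = \left(355 + \left(2 \sqrt{10} + 13 \cdot 1 \cdot 10\right)\right)^{2} = \left(355 + \left(2 \sqrt{10} + 13 \cdot 10\right)\right)^{2} = \left(355 + \left(2 \sqrt{10} + 130\right)\right)^{2} = \left(355 + \left(130 + 2 \sqrt{10}\right)\right)^{2} = \left(485 + 2 \sqrt{10}\right)^{2}$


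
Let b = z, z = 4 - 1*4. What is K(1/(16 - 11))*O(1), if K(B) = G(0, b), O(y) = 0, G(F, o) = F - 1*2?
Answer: 0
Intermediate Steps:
z = 0 (z = 4 - 4 = 0)
b = 0
G(F, o) = -2 + F (G(F, o) = F - 2 = -2 + F)
K(B) = -2 (K(B) = -2 + 0 = -2)
K(1/(16 - 11))*O(1) = -2*0 = 0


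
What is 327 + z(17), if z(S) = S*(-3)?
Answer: 276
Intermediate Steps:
z(S) = -3*S
327 + z(17) = 327 - 3*17 = 327 - 51 = 276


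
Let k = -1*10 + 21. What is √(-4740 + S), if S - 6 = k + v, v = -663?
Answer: I*√5386 ≈ 73.389*I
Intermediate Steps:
k = 11 (k = -10 + 21 = 11)
S = -646 (S = 6 + (11 - 663) = 6 - 652 = -646)
√(-4740 + S) = √(-4740 - 646) = √(-5386) = I*√5386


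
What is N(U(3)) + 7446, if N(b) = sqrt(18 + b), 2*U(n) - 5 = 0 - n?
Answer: 7446 + sqrt(19) ≈ 7450.4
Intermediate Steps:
U(n) = 5/2 - n/2 (U(n) = 5/2 + (0 - n)/2 = 5/2 + (-n)/2 = 5/2 - n/2)
N(U(3)) + 7446 = sqrt(18 + (5/2 - 1/2*3)) + 7446 = sqrt(18 + (5/2 - 3/2)) + 7446 = sqrt(18 + 1) + 7446 = sqrt(19) + 7446 = 7446 + sqrt(19)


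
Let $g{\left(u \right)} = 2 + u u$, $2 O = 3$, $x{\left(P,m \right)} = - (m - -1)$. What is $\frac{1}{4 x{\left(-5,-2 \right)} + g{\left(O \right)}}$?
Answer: $\frac{4}{33} \approx 0.12121$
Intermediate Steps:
$x{\left(P,m \right)} = -1 - m$ ($x{\left(P,m \right)} = - (m + 1) = - (1 + m) = -1 - m$)
$O = \frac{3}{2}$ ($O = \frac{1}{2} \cdot 3 = \frac{3}{2} \approx 1.5$)
$g{\left(u \right)} = 2 + u^{2}$
$\frac{1}{4 x{\left(-5,-2 \right)} + g{\left(O \right)}} = \frac{1}{4 \left(-1 - -2\right) + \left(2 + \left(\frac{3}{2}\right)^{2}\right)} = \frac{1}{4 \left(-1 + 2\right) + \left(2 + \frac{9}{4}\right)} = \frac{1}{4 \cdot 1 + \frac{17}{4}} = \frac{1}{4 + \frac{17}{4}} = \frac{1}{\frac{33}{4}} = \frac{4}{33}$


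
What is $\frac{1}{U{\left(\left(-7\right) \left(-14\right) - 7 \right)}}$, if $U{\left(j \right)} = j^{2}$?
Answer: $\frac{1}{8281} \approx 0.00012076$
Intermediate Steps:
$\frac{1}{U{\left(\left(-7\right) \left(-14\right) - 7 \right)}} = \frac{1}{\left(\left(-7\right) \left(-14\right) - 7\right)^{2}} = \frac{1}{\left(98 - 7\right)^{2}} = \frac{1}{91^{2}} = \frac{1}{8281}$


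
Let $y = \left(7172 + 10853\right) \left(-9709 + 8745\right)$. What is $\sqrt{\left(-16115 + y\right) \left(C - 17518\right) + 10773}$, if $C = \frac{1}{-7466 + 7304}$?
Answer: $\frac{\sqrt{98715328722762}}{18} \approx 5.5198 \cdot 10^{5}$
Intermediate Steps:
$y = -17376100$ ($y = 18025 \left(-964\right) = -17376100$)
$C = - \frac{1}{162}$ ($C = \frac{1}{-162} = - \frac{1}{162} \approx -0.0061728$)
$\sqrt{\left(-16115 + y\right) \left(C - 17518\right) + 10773} = \sqrt{\left(-16115 - 17376100\right) \left(- \frac{1}{162} - 17518\right) + 10773} = \sqrt{\left(-17392215\right) \left(- \frac{2837917}{162}\right) + 10773} = \sqrt{\frac{16452554205385}{54} + 10773} = \sqrt{\frac{16452554787127}{54}} = \frac{\sqrt{98715328722762}}{18}$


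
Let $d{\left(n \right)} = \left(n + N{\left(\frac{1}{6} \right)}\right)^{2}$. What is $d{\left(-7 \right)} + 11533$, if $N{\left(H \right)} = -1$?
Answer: $11597$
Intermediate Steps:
$d{\left(n \right)} = \left(-1 + n\right)^{2}$ ($d{\left(n \right)} = \left(n - 1\right)^{2} = \left(-1 + n\right)^{2}$)
$d{\left(-7 \right)} + 11533 = \left(-1 - 7\right)^{2} + 11533 = \left(-8\right)^{2} + 11533 = 64 + 11533 = 11597$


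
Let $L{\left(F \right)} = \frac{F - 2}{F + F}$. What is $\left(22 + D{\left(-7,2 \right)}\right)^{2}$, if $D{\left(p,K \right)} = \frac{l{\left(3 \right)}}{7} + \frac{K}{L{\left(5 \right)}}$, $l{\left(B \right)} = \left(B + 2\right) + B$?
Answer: $\frac{391876}{441} \approx 888.61$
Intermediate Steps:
$l{\left(B \right)} = 2 + 2 B$ ($l{\left(B \right)} = \left(2 + B\right) + B = 2 + 2 B$)
$L{\left(F \right)} = \frac{-2 + F}{2 F}$
$D{\left(p,K \right)} = \frac{8}{7} + \frac{10 K}{3}$ ($D{\left(p,K \right)} = \frac{2 + 2 \cdot 3}{7} + \frac{K}{\frac{1}{2} \cdot \frac{1}{5} \left(-2 + 5\right)} = \left(2 + 6\right) \frac{1}{7} + \frac{K}{\frac{1}{2} \cdot \frac{1}{5} \cdot 3} = 8 \cdot \frac{1}{7} + \frac{K}{\frac{3}{10}} = \frac{8}{7} + K \frac{10}{3} = \frac{8}{7} + \frac{10 K}{3}$)
$\left(22 + D{\left(-7,2 \right)}\right)^{2} = \left(22 + \left(\frac{8}{7} + \frac{10}{3} \cdot 2\right)\right)^{2} = \left(22 + \left(\frac{8}{7} + \frac{20}{3}\right)\right)^{2} = \left(22 + \frac{164}{21}\right)^{2} = \left(\frac{626}{21}\right)^{2} = \frac{391876}{441}$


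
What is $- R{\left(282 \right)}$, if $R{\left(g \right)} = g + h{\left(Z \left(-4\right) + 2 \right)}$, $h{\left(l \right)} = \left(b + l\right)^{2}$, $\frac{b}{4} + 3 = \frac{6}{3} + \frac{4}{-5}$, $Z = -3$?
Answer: $- \frac{8206}{25} \approx -328.24$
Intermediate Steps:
$b = - \frac{36}{5}$ ($b = -12 + 4 \left(\frac{6}{3} + \frac{4}{-5}\right) = -12 + 4 \left(6 \cdot \frac{1}{3} + 4 \left(- \frac{1}{5}\right)\right) = -12 + 4 \left(2 - \frac{4}{5}\right) = -12 + 4 \cdot \frac{6}{5} = -12 + \frac{24}{5} = - \frac{36}{5} \approx -7.2$)
$h{\left(l \right)} = \left(- \frac{36}{5} + l\right)^{2}$
$R{\left(g \right)} = \frac{1156}{25} + g$ ($R{\left(g \right)} = g + \frac{\left(-36 + 5 \left(\left(-3\right) \left(-4\right) + 2\right)\right)^{2}}{25} = g + \frac{\left(-36 + 5 \left(12 + 2\right)\right)^{2}}{25} = g + \frac{\left(-36 + 5 \cdot 14\right)^{2}}{25} = g + \frac{\left(-36 + 70\right)^{2}}{25} = g + \frac{34^{2}}{25} = g + \frac{1}{25} \cdot 1156 = g + \frac{1156}{25} = \frac{1156}{25} + g$)
$- R{\left(282 \right)} = - (\frac{1156}{25} + 282) = \left(-1\right) \frac{8206}{25} = - \frac{8206}{25}$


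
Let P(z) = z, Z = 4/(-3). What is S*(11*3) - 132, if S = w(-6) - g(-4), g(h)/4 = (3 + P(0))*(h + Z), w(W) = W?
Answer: 1782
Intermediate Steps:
Z = -4/3 (Z = 4*(-⅓) = -4/3 ≈ -1.3333)
g(h) = -16 + 12*h (g(h) = 4*((3 + 0)*(h - 4/3)) = 4*(3*(-4/3 + h)) = 4*(-4 + 3*h) = -16 + 12*h)
S = 58 (S = -6 - (-16 + 12*(-4)) = -6 - (-16 - 48) = -6 - 1*(-64) = -6 + 64 = 58)
S*(11*3) - 132 = 58*(11*3) - 132 = 58*33 - 132 = 1914 - 132 = 1782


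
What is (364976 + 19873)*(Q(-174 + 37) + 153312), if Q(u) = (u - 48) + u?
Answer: 58878048510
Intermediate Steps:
Q(u) = -48 + 2*u (Q(u) = (-48 + u) + u = -48 + 2*u)
(364976 + 19873)*(Q(-174 + 37) + 153312) = (364976 + 19873)*((-48 + 2*(-174 + 37)) + 153312) = 384849*((-48 + 2*(-137)) + 153312) = 384849*((-48 - 274) + 153312) = 384849*(-322 + 153312) = 384849*152990 = 58878048510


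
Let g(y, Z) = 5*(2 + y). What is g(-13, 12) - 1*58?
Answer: -113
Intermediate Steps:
g(y, Z) = 10 + 5*y
g(-13, 12) - 1*58 = (10 + 5*(-13)) - 1*58 = (10 - 65) - 58 = -55 - 58 = -113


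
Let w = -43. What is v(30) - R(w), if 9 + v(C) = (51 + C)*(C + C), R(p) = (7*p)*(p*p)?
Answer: 561400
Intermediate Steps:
R(p) = 7*p³ (R(p) = (7*p)*p² = 7*p³)
v(C) = -9 + 2*C*(51 + C) (v(C) = -9 + (51 + C)*(C + C) = -9 + (51 + C)*(2*C) = -9 + 2*C*(51 + C))
v(30) - R(w) = (-9 + 2*30² + 102*30) - 7*(-43)³ = (-9 + 2*900 + 3060) - 7*(-79507) = (-9 + 1800 + 3060) - 1*(-556549) = 4851 + 556549 = 561400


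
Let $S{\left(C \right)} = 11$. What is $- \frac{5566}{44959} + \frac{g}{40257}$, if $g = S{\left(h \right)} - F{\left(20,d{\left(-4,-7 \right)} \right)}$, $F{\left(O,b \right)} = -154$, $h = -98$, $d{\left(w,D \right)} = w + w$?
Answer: $- \frac{72217409}{603304821} \approx -0.1197$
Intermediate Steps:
$d{\left(w,D \right)} = 2 w$
$g = 165$ ($g = 11 - -154 = 11 + 154 = 165$)
$- \frac{5566}{44959} + \frac{g}{40257} = - \frac{5566}{44959} + \frac{165}{40257} = \left(-5566\right) \frac{1}{44959} + 165 \cdot \frac{1}{40257} = - \frac{5566}{44959} + \frac{55}{13419} = - \frac{72217409}{603304821}$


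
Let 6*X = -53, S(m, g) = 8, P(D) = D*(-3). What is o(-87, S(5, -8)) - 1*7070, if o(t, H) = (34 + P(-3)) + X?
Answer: -42215/6 ≈ -7035.8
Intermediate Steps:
P(D) = -3*D
X = -53/6 (X = (⅙)*(-53) = -53/6 ≈ -8.8333)
o(t, H) = 205/6 (o(t, H) = (34 - 3*(-3)) - 53/6 = (34 + 9) - 53/6 = 43 - 53/6 = 205/6)
o(-87, S(5, -8)) - 1*7070 = 205/6 - 1*7070 = 205/6 - 7070 = -42215/6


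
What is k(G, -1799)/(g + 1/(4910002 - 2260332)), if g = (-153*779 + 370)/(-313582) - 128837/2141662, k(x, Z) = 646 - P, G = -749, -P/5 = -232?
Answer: -228663566477501591980/141800496982761421 ≈ -1612.6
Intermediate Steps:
P = 1160 (P = -5*(-232) = 1160)
k(x, Z) = -514 (k(x, Z) = 646 - 1*1160 = 646 - 1160 = -514)
g = 53516222430/167896663321 (g = (-119187 + 370)*(-1/313582) - 128837*1/2141662 = -118817*(-1/313582) - 128837/2141662 = 118817/313582 - 128837/2141662 = 53516222430/167896663321 ≈ 0.31875)
k(G, -1799)/(g + 1/(4910002 - 2260332)) = -514/(53516222430/167896663321 + 1/(4910002 - 2260332)) = -514/(53516222430/167896663321 + 1/2649670) = -514/141800496982761421/444870751901754070 = -514*444870751901754070/141800496982761421 = -228663566477501591980/141800496982761421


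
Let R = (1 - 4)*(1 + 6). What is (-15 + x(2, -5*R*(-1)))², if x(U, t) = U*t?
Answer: 50625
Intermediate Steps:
R = -21 (R = -3*7 = -21)
(-15 + x(2, -5*R*(-1)))² = (-15 + 2*(-5*(-21)*(-1)))² = (-15 + 2*(105*(-1)))² = (-15 + 2*(-105))² = (-15 - 210)² = (-225)² = 50625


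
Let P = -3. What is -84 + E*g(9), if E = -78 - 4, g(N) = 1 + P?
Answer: 80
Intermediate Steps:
g(N) = -2 (g(N) = 1 - 3 = -2)
E = -82
-84 + E*g(9) = -84 - 82*(-2) = -84 + 164 = 80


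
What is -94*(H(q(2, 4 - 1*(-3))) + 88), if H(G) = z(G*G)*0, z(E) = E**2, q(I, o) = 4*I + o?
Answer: -8272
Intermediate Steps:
q(I, o) = o + 4*I
H(G) = 0 (H(G) = (G*G)**2*0 = (G**2)**2*0 = G**4*0 = 0)
-94*(H(q(2, 4 - 1*(-3))) + 88) = -94*(0 + 88) = -94*88 = -8272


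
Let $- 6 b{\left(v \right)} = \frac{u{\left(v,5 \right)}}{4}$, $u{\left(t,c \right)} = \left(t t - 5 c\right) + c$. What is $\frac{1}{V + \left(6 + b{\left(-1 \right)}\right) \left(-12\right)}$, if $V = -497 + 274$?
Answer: $- \frac{2}{609} \approx -0.0032841$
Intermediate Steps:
$u{\left(t,c \right)} = t^{2} - 4 c$ ($u{\left(t,c \right)} = \left(t^{2} - 5 c\right) + c = t^{2} - 4 c$)
$b{\left(v \right)} = \frac{5}{6} - \frac{v^{2}}{24}$ ($b{\left(v \right)} = - \frac{\left(v^{2} - 20\right) \frac{1}{4}}{6} = - \frac{\left(-20 + v^{2}\right) \frac{1}{4}}{6} = - \frac{-5 + \frac{v^{2}}{4}}{6} = \frac{5}{6} - \frac{v^{2}}{24}$)
$V = -223$
$\frac{1}{V + \left(6 + b{\left(-1 \right)}\right) \left(-12\right)} = \frac{1}{-223 + \left(6 + \left(\frac{5}{6} - \frac{\left(-1\right)^{2}}{24}\right)\right) \left(-12\right)} = \frac{1}{-223 + \left(6 + \left(\frac{5}{6} - \frac{1}{24}\right)\right) \left(-12\right)} = \frac{1}{-223 + \left(6 + \frac{19}{24}\right) \left(-12\right)} = \frac{1}{-223 + \frac{163}{24} \left(-12\right)} = \frac{1}{-223 - \frac{163}{2}} = \frac{1}{- \frac{609}{2}} = - \frac{2}{609}$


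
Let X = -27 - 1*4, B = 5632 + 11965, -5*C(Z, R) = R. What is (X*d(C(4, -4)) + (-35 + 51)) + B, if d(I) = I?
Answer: 87941/5 ≈ 17588.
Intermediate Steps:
C(Z, R) = -R/5
B = 17597
X = -31 (X = -27 - 4 = -31)
(X*d(C(4, -4)) + (-35 + 51)) + B = (-(-31)*(-4)/5 + (-35 + 51)) + 17597 = (-31*⅘ + 16) + 17597 = (-124/5 + 16) + 17597 = -44/5 + 17597 = 87941/5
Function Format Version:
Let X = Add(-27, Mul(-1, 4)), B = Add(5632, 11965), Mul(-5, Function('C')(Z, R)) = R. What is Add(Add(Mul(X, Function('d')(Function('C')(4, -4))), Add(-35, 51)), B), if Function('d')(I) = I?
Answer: Rational(87941, 5) ≈ 17588.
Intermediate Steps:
Function('C')(Z, R) = Mul(Rational(-1, 5), R)
B = 17597
X = -31 (X = Add(-27, -4) = -31)
Add(Add(Mul(X, Function('d')(Function('C')(4, -4))), Add(-35, 51)), B) = Add(Add(Mul(-31, Mul(Rational(-1, 5), -4)), Add(-35, 51)), 17597) = Add(Add(Mul(-31, Rational(4, 5)), 16), 17597) = Add(Add(Rational(-124, 5), 16), 17597) = Add(Rational(-44, 5), 17597) = Rational(87941, 5)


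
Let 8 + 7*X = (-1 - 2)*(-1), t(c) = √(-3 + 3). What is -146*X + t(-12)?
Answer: 730/7 ≈ 104.29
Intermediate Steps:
t(c) = 0 (t(c) = √0 = 0)
X = -5/7 (X = -8/7 + ((-1 - 2)*(-1))/7 = -8/7 + (-3*(-1))/7 = -8/7 + (⅐)*3 = -8/7 + 3/7 = -5/7 ≈ -0.71429)
-146*X + t(-12) = -146*(-5/7) + 0 = 730/7 + 0 = 730/7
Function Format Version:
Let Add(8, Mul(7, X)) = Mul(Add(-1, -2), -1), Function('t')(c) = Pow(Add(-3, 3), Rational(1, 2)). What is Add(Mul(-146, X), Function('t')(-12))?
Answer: Rational(730, 7) ≈ 104.29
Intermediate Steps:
Function('t')(c) = 0 (Function('t')(c) = Pow(0, Rational(1, 2)) = 0)
X = Rational(-5, 7) (X = Add(Rational(-8, 7), Mul(Rational(1, 7), Mul(Add(-1, -2), -1))) = Add(Rational(-8, 7), Mul(Rational(1, 7), Mul(-3, -1))) = Add(Rational(-8, 7), Mul(Rational(1, 7), 3)) = Add(Rational(-8, 7), Rational(3, 7)) = Rational(-5, 7) ≈ -0.71429)
Add(Mul(-146, X), Function('t')(-12)) = Add(Mul(-146, Rational(-5, 7)), 0) = Add(Rational(730, 7), 0) = Rational(730, 7)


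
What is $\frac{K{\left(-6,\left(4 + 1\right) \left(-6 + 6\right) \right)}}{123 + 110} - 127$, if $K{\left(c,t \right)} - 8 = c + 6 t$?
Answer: $- \frac{29589}{233} \approx -126.99$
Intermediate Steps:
$K{\left(c,t \right)} = 8 + c + 6 t$ ($K{\left(c,t \right)} = 8 + \left(c + 6 t\right) = 8 + c + 6 t$)
$\frac{K{\left(-6,\left(4 + 1\right) \left(-6 + 6\right) \right)}}{123 + 110} - 127 = \frac{8 - 6 + 6 \left(4 + 1\right) \left(-6 + 6\right)}{123 + 110} - 127 = \frac{8 - 6 + 6 \cdot 5 \cdot 0}{233} - 127 = \frac{8 - 6 + 6 \cdot 0}{233} - 127 = \frac{8 - 6 + 0}{233} - 127 = \frac{1}{233} \cdot 2 - 127 = \frac{2}{233} - 127 = - \frac{29589}{233}$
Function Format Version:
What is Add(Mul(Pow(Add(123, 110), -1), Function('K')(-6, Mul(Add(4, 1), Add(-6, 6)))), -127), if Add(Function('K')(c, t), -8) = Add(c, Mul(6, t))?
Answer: Rational(-29589, 233) ≈ -126.99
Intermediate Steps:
Function('K')(c, t) = Add(8, c, Mul(6, t)) (Function('K')(c, t) = Add(8, Add(c, Mul(6, t))) = Add(8, c, Mul(6, t)))
Add(Mul(Pow(Add(123, 110), -1), Function('K')(-6, Mul(Add(4, 1), Add(-6, 6)))), -127) = Add(Mul(Pow(Add(123, 110), -1), Add(8, -6, Mul(6, Mul(Add(4, 1), Add(-6, 6))))), -127) = Add(Mul(Pow(233, -1), Add(8, -6, Mul(6, Mul(5, 0)))), -127) = Add(Mul(Rational(1, 233), Add(8, -6, Mul(6, 0))), -127) = Add(Mul(Rational(1, 233), Add(8, -6, 0)), -127) = Add(Mul(Rational(1, 233), 2), -127) = Add(Rational(2, 233), -127) = Rational(-29589, 233)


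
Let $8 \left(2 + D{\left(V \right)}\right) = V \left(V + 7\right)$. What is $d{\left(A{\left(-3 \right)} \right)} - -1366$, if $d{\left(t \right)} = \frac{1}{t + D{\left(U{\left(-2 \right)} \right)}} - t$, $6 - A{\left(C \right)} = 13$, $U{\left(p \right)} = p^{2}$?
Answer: $\frac{9609}{7} \approx 1372.7$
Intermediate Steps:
$A{\left(C \right)} = -7$ ($A{\left(C \right)} = 6 - 13 = -7$)
$D{\left(V \right)} = -2 + \frac{V \left(7 + V\right)}{8}$ ($D{\left(V \right)} = -2 + \frac{V \left(V + 7\right)}{8} = -2 + \frac{V \left(7 + V\right)}{8}$)
$d{\left(t \right)} = \frac{1}{\frac{7}{2} + t} - t$ ($d{\left(t \right)} = \frac{1}{t + \left(-2 + \frac{\left(\left(-2\right)^{2}\right)^{2}}{8} + \frac{7 \left(-2\right)^{2}}{8}\right)} - t = \frac{1}{t + \left(-2 + \frac{4^{2}}{8} + \frac{7}{8} \cdot 4\right)} - t = \frac{1}{t + \left(-2 + \frac{1}{8} \cdot 16 + \frac{7}{2}\right)} - t = \frac{1}{t + \left(-2 + 2 + \frac{7}{2}\right)} - t = \frac{1}{t + \frac{7}{2}} - t = \frac{1}{\frac{7}{2} + t} - t$)
$d{\left(A{\left(-3 \right)} \right)} - -1366 = \frac{2 - -49 - 2 \left(-7\right)^{2}}{7 + 2 \left(-7\right)} - -1366 = \frac{2 + 49 - 98}{7 - 14} + 1366 = \frac{2 + 49 - 98}{-7} + 1366 = \left(- \frac{1}{7}\right) \left(-47\right) + 1366 = \frac{47}{7} + 1366 = \frac{9609}{7}$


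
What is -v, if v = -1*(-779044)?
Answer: -779044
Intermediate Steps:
v = 779044
-v = -1*779044 = -779044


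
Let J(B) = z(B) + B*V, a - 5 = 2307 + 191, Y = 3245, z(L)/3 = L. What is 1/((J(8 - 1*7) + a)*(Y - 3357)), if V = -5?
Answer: -1/280112 ≈ -3.5700e-6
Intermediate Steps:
z(L) = 3*L
a = 2503 (a = 5 + (2307 + 191) = 5 + 2498 = 2503)
J(B) = -2*B (J(B) = 3*B + B*(-5) = 3*B - 5*B = -2*B)
1/((J(8 - 1*7) + a)*(Y - 3357)) = 1/((-2*(8 - 1*7) + 2503)*(3245 - 3357)) = 1/((-2*(8 - 7) + 2503)*(-112)) = 1/((-2*1 + 2503)*(-112)) = 1/((-2 + 2503)*(-112)) = 1/(2501*(-112)) = 1/(-280112) = -1/280112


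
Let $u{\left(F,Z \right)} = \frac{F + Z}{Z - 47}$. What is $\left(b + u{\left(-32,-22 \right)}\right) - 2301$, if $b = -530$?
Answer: $- \frac{65095}{23} \approx -2830.2$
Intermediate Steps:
$u{\left(F,Z \right)} = \frac{F + Z}{-47 + Z}$
$\left(b + u{\left(-32,-22 \right)}\right) - 2301 = \left(-530 + \frac{-32 - 22}{-47 - 22}\right) - 2301 = \left(-530 + \frac{1}{-69} \left(-54\right)\right) - 2301 = \left(-530 - - \frac{18}{23}\right) - 2301 = \left(-530 + \frac{18}{23}\right) - 2301 = - \frac{12172}{23} - 2301 = - \frac{65095}{23}$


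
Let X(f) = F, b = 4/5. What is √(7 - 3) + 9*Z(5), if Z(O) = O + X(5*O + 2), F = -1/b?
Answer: 143/4 ≈ 35.750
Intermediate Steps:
b = ⅘ (b = 4*(⅕) = ⅘ ≈ 0.80000)
F = -5/4 (F = -1/⅘ = -1*5/4 = -5/4 ≈ -1.2500)
X(f) = -5/4
Z(O) = -5/4 + O (Z(O) = O - 5/4 = -5/4 + O)
√(7 - 3) + 9*Z(5) = √(7 - 3) + 9*(-5/4 + 5) = √4 + 9*(15/4) = 2 + 135/4 = 143/4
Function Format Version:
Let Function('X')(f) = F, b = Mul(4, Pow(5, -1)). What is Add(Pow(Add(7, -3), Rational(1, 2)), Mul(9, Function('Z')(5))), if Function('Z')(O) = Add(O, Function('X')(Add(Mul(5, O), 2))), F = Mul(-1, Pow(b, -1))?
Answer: Rational(143, 4) ≈ 35.750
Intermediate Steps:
b = Rational(4, 5) (b = Mul(4, Rational(1, 5)) = Rational(4, 5) ≈ 0.80000)
F = Rational(-5, 4) (F = Mul(-1, Pow(Rational(4, 5), -1)) = Mul(-1, Rational(5, 4)) = Rational(-5, 4) ≈ -1.2500)
Function('X')(f) = Rational(-5, 4)
Function('Z')(O) = Add(Rational(-5, 4), O) (Function('Z')(O) = Add(O, Rational(-5, 4)) = Add(Rational(-5, 4), O))
Add(Pow(Add(7, -3), Rational(1, 2)), Mul(9, Function('Z')(5))) = Add(Pow(Add(7, -3), Rational(1, 2)), Mul(9, Add(Rational(-5, 4), 5))) = Add(Pow(4, Rational(1, 2)), Mul(9, Rational(15, 4))) = Add(2, Rational(135, 4)) = Rational(143, 4)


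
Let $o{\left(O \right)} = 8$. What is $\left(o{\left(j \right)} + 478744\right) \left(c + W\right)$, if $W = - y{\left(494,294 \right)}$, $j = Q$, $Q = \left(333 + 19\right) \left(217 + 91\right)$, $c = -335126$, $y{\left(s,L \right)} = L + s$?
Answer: $-160819499328$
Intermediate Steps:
$Q = 108416$ ($Q = 352 \cdot 308 = 108416$)
$j = 108416$
$W = -788$ ($W = - (294 + 494) = \left(-1\right) 788 = -788$)
$\left(o{\left(j \right)} + 478744\right) \left(c + W\right) = \left(8 + 478744\right) \left(-335126 - 788\right) = 478752 \left(-335914\right) = -160819499328$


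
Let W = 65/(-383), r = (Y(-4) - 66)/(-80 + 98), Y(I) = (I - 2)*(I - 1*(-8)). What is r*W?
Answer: 325/383 ≈ 0.84856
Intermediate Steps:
Y(I) = (-2 + I)*(8 + I) (Y(I) = (-2 + I)*(I + 8) = (-2 + I)*(8 + I))
r = -5 (r = ((-16 + (-4)² + 6*(-4)) - 66)/(-80 + 98) = ((-16 + 16 - 24) - 66)/18 = (-24 - 66)*(1/18) = -90*1/18 = -5)
W = -65/383 (W = 65*(-1/383) = -65/383 ≈ -0.16971)
r*W = -5*(-65/383) = 325/383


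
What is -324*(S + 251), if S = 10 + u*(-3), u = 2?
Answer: -82620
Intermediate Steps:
S = 4 (S = 10 + 2*(-3) = 10 - 6 = 4)
-324*(S + 251) = -324*(4 + 251) = -324*255 = -82620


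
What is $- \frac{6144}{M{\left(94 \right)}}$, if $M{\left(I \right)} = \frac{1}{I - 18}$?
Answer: $-466944$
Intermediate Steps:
$M{\left(I \right)} = \frac{1}{-18 + I}$
$- \frac{6144}{M{\left(94 \right)}} = - \frac{6144}{\frac{1}{-18 + 94}} = - \frac{6144}{\frac{1}{76}} = - 6144 \frac{1}{\frac{1}{76}} = \left(-6144\right) 76 = -466944$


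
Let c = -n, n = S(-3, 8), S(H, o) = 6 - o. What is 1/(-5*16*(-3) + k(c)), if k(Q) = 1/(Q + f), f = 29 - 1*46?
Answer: 15/3599 ≈ 0.0041678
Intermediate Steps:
n = -2 (n = 6 - 1*8 = 6 - 8 = -2)
f = -17 (f = 29 - 46 = -17)
c = 2 (c = -1*(-2) = 2)
k(Q) = 1/(-17 + Q) (k(Q) = 1/(Q - 17) = 1/(-17 + Q))
1/(-5*16*(-3) + k(c)) = 1/(-5*16*(-3) + 1/(-17 + 2)) = 1/(-80*(-3) + 1/(-15)) = 1/(240 - 1/15) = 1/(3599/15) = 15/3599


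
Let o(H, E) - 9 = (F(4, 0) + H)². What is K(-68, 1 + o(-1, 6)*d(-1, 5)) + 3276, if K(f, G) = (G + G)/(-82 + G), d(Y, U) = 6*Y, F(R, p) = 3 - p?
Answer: 521038/159 ≈ 3277.0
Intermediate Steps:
o(H, E) = 9 + (3 + H)² (o(H, E) = 9 + ((3 - 1*0) + H)² = 9 + ((3 + 0) + H)² = 9 + (3 + H)²)
K(f, G) = 2*G/(-82 + G) (K(f, G) = (2*G)/(-82 + G) = 2*G/(-82 + G))
K(-68, 1 + o(-1, 6)*d(-1, 5)) + 3276 = 2*(1 + (9 + (3 - 1)²)*(6*(-1)))/(-82 + (1 + (9 + (3 - 1)²)*(6*(-1)))) + 3276 = 2*(1 + (9 + 2²)*(-6))/(-82 + (1 + (9 + 2²)*(-6))) + 3276 = 2*(1 + (9 + 4)*(-6))/(-82 + (1 + (9 + 4)*(-6))) + 3276 = 2*(1 + 13*(-6))/(-82 + (1 + 13*(-6))) + 3276 = 2*(1 - 78)/(-82 + (1 - 78)) + 3276 = 2*(-77)/(-82 - 77) + 3276 = 2*(-77)/(-159) + 3276 = 2*(-77)*(-1/159) + 3276 = 154/159 + 3276 = 521038/159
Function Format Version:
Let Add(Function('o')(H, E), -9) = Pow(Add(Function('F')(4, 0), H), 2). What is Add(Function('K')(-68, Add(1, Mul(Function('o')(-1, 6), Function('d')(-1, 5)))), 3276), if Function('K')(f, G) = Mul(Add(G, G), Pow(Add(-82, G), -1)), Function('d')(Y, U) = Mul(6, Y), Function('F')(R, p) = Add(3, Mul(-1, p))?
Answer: Rational(521038, 159) ≈ 3277.0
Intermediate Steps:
Function('o')(H, E) = Add(9, Pow(Add(3, H), 2)) (Function('o')(H, E) = Add(9, Pow(Add(Add(3, Mul(-1, 0)), H), 2)) = Add(9, Pow(Add(Add(3, 0), H), 2)) = Add(9, Pow(Add(3, H), 2)))
Function('K')(f, G) = Mul(2, G, Pow(Add(-82, G), -1)) (Function('K')(f, G) = Mul(Mul(2, G), Pow(Add(-82, G), -1)) = Mul(2, G, Pow(Add(-82, G), -1)))
Add(Function('K')(-68, Add(1, Mul(Function('o')(-1, 6), Function('d')(-1, 5)))), 3276) = Add(Mul(2, Add(1, Mul(Add(9, Pow(Add(3, -1), 2)), Mul(6, -1))), Pow(Add(-82, Add(1, Mul(Add(9, Pow(Add(3, -1), 2)), Mul(6, -1)))), -1)), 3276) = Add(Mul(2, Add(1, Mul(Add(9, Pow(2, 2)), -6)), Pow(Add(-82, Add(1, Mul(Add(9, Pow(2, 2)), -6))), -1)), 3276) = Add(Mul(2, Add(1, Mul(Add(9, 4), -6)), Pow(Add(-82, Add(1, Mul(Add(9, 4), -6))), -1)), 3276) = Add(Mul(2, Add(1, Mul(13, -6)), Pow(Add(-82, Add(1, Mul(13, -6))), -1)), 3276) = Add(Mul(2, Add(1, -78), Pow(Add(-82, Add(1, -78)), -1)), 3276) = Add(Mul(2, -77, Pow(Add(-82, -77), -1)), 3276) = Add(Mul(2, -77, Pow(-159, -1)), 3276) = Add(Mul(2, -77, Rational(-1, 159)), 3276) = Add(Rational(154, 159), 3276) = Rational(521038, 159)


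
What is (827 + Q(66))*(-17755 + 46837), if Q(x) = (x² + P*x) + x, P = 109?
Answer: 361867326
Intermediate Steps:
Q(x) = x² + 110*x (Q(x) = (x² + 109*x) + x = x² + 110*x)
(827 + Q(66))*(-17755 + 46837) = (827 + 66*(110 + 66))*(-17755 + 46837) = (827 + 66*176)*29082 = (827 + 11616)*29082 = 12443*29082 = 361867326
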